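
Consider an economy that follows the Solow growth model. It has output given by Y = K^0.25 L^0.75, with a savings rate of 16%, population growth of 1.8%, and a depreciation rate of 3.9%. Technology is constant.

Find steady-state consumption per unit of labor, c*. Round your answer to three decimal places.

c* ≈ 1.185

At the steady state, Δk = 0, so s·k^α = (n + δ)·k.
Rearranging, k^(1−α) = s / (n + δ).
k^0.75 = 0.16 / (0.018 + 0.039) = 0.16 / 0.057 = 2.8070
k* = 2.8070^(1/0.75) ≈ 3.9596
y* = (k*)^α = 3.9596^0.25 ≈ 1.4106
c* = (1 − s)·y* = (1 − 0.16) × 1.4106 ≈ 1.1849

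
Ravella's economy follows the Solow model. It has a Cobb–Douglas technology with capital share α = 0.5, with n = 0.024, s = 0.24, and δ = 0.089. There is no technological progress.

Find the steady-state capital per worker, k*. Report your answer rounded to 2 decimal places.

At the steady state, Δk = 0, so s·k^α = (n + δ)·k.
Rearranging, k^(1−α) = s / (n + δ).
k^0.5 = 0.24 / (0.024 + 0.089) = 0.24 / 0.113 = 2.1239
k* = 2.1239^(1/0.5) ≈ 4.5110

k* = 4.51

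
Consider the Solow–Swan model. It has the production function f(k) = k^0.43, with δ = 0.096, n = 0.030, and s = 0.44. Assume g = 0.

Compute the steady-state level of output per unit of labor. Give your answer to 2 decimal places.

y* ≈ 2.57

In steady state, investment equals break-even investment: s·k^α = (n + δ)·k.
Dividing both sides by k: k^(1−α) = s / (n + δ).
k^0.57 = 0.44 / (0.030 + 0.096) = 0.44 / 0.126 = 3.4921
k* = 3.4921^(1/0.57) ≈ 8.9698
y* = (k*)^α = 8.9698^0.43 ≈ 2.5686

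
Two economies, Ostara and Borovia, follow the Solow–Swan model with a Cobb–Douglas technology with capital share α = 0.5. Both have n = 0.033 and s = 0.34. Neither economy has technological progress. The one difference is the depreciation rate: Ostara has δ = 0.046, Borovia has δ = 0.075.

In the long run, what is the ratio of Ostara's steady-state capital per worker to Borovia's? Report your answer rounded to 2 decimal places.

k*_O / k*_B ≈ 1.87

Steady-state k* = [s/(n + δ)]^(1/(1−α)), so the ratio is [ (s_O/(n + δ)_O) / (s_B/(n + δ)_B) ]^2.
s_O/(n + δ)_O = 0.34/0.079 = 4.3038; s_B/(n + δ)_B = 0.34/0.108 = 3.1481.
Ratio = (4.3038/3.1481)^2 = 1.3671^2 ≈ 1.8690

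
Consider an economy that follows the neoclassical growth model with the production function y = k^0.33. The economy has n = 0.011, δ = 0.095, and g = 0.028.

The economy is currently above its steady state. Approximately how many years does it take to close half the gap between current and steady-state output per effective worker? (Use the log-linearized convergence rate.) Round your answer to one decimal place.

Near the steady state the convergence rate is λ = (1 − α)(n + g + δ).
λ = (1 − 0.33) × 0.134 = 0.67 × 0.134 = 0.08978
Half-life = ln 2 / λ = 0.6931 / 0.08978 ≈ 7.72 years

half-life ≈ 7.7 years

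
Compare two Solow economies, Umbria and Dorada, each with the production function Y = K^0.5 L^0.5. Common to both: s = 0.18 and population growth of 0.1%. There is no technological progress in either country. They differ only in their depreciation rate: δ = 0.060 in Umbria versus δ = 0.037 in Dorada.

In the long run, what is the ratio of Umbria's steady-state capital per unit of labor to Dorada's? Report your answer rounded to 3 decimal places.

Steady-state k* = [s/(n + δ)]^(1/(1−α)), so the ratio is [ (s_U/(n + δ)_U) / (s_D/(n + δ)_D) ]^2.
s_U/(n + δ)_U = 0.18/0.061 = 2.9508; s_D/(n + δ)_D = 0.18/0.038 = 4.7368.
Ratio = (2.9508/4.7368)^2 = 0.6230^2 ≈ 0.3881

k*_U / k*_D ≈ 0.388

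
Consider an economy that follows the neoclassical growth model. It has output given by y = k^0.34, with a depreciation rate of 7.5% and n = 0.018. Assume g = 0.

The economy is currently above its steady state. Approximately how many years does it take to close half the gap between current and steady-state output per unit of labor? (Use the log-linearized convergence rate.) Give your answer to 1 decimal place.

about 11.3 years

Near the steady state the convergence rate is λ = (1 − α)(n + δ).
λ = (1 − 0.34) × 0.093 = 0.66 × 0.093 = 0.06138
Half-life = ln 2 / λ = 0.6931 / 0.06138 ≈ 11.29 years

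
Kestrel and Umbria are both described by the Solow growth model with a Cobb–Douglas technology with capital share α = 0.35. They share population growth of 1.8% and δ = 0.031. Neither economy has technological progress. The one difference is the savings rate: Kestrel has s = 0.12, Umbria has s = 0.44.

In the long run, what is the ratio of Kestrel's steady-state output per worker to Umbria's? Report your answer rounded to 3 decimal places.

Steady-state y* = [s/(n + δ)]^(α/(1−α)), so the ratio is [ (s_K/(n + δ)_K) / (s_U/(n + δ)_U) ]^0.5385.
s_K/(n + δ)_K = 0.12/0.049 = 2.4490; s_U/(n + δ)_U = 0.44/0.049 = 8.9796.
Ratio = (2.4490/8.9796)^0.5385 = 0.2727^0.5385 ≈ 0.4967

y*_K / y*_U ≈ 0.497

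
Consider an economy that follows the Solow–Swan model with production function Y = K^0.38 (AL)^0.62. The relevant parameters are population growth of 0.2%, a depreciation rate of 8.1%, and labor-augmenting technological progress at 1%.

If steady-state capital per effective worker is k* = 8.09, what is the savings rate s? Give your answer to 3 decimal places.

At the steady state, Δk = 0, so s·k^α = (n + g + δ)·k.
So s / (n + g + δ) = (k*)^(1−α) = 8.09^0.62 = 3.6553.
Therefore s = 3.6553 × (n + g + δ) = 3.6553 × 0.093 = 0.3399.

s ≈ 0.340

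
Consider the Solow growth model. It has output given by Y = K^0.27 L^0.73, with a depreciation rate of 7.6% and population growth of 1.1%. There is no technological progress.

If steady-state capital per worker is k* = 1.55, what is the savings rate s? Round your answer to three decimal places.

s ≈ 0.120

In steady state, investment equals break-even investment: s·k^α = (n + δ)·k.
So s / (n + δ) = (k*)^(1−α) = 1.55^0.73 = 1.3770.
Therefore s = 1.3770 × (n + δ) = 1.3770 × 0.087 = 0.1198.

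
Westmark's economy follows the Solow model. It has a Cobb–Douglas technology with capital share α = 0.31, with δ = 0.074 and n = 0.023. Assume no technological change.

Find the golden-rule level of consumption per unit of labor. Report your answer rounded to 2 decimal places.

At the golden rule, f'(k) = n + δ, so α·k^(α−1) = n + δ and k_gold = (α/(n + δ))^(1/(1−α)).
k_gold = (0.31/0.097)^(1/0.69) = 3.1959^1.4493 ≈ 5.3865
c_gold = f(k_gold) − (n + δ)·k_gold = 1.6854 − 0.097×5.3865 ≈ 1.1629

c_gold ≈ 1.16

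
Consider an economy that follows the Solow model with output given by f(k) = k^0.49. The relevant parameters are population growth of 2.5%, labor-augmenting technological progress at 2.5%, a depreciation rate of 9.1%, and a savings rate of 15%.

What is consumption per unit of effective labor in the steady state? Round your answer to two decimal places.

c* ≈ 0.90

At the steady state, Δk = 0, so s·k^α = (n + g + δ)·k.
Rearranging, k^(1−α) = s / (n + g + δ).
k^0.51 = 0.15 / (0.025 + 0.025 + 0.091) = 0.15 / 0.141 = 1.0638
k* = 1.0638^(1/0.51) ≈ 1.1289
y* = (k*)^α = 1.1289^0.49 ≈ 1.0612
c* = (1 − s)·y* = (1 − 0.15) × 1.0612 ≈ 0.9020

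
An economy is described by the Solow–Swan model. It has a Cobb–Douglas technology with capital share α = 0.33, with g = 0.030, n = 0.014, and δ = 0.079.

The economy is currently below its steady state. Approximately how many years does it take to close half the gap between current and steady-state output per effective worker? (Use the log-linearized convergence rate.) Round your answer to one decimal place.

Near the steady state the convergence rate is λ = (1 − α)(n + g + δ).
λ = (1 − 0.33) × 0.123 = 0.67 × 0.123 = 0.08241
Half-life = ln 2 / λ = 0.6931 / 0.08241 ≈ 8.41 years

half-life ≈ 8.4 years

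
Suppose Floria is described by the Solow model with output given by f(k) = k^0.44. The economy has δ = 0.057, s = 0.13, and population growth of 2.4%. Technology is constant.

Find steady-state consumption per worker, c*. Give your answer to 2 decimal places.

c* = 1.26

At the steady state, Δk = 0, so s·k^α = (n + δ)·k.
Dividing both sides by k: k^(1−α) = s / (n + δ).
k^0.56 = 0.13 / (0.024 + 0.057) = 0.13 / 0.081 = 1.6049
k* = 1.6049^(1/0.56) ≈ 2.3274
y* = (k*)^α = 2.3274^0.44 ≈ 1.4502
c* = (1 − s)·y* = (1 − 0.13) × 1.4502 ≈ 1.2617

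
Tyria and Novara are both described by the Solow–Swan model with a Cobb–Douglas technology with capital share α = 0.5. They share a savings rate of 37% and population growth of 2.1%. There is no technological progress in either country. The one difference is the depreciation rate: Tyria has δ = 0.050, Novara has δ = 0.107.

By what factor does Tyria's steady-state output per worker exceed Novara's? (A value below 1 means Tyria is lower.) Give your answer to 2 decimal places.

y*_T / y*_N ≈ 1.80

Steady-state y* = [s/(n + δ)]^(α/(1−α)), so the ratio is [ (s_T/(n + δ)_T) / (s_N/(n + δ)_N) ]^1.
s_T/(n + δ)_T = 0.37/0.071 = 5.2113; s_N/(n + δ)_N = 0.37/0.128 = 2.8906.
Ratio = (5.2113/2.8906)^1 = 1.8028^1 ≈ 1.8028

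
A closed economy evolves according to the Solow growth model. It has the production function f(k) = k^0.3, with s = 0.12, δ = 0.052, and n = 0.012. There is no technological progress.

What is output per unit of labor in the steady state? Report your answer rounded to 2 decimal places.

In steady state, investment equals break-even investment: s·k^α = (n + δ)·k.
Dividing both sides by k: k^(1−α) = s / (n + δ).
k^0.7 = 0.12 / (0.012 + 0.052) = 0.12 / 0.064 = 1.8750
k* = 1.8750^(1/0.7) ≈ 2.4547
y* = (k*)^α = 2.4547^0.3 ≈ 1.3092

y* = 1.31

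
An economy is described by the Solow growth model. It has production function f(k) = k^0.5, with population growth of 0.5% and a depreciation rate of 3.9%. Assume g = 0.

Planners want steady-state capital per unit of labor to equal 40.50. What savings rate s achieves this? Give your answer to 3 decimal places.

s ≈ 0.280

In steady state, investment equals break-even investment: s·k^α = (n + δ)·k.
So s / (n + δ) = (k*)^(1−α) = 40.50^0.5 = 6.3640.
Therefore s = 6.3640 × (n + δ) = 6.3640 × 0.044 = 0.2800.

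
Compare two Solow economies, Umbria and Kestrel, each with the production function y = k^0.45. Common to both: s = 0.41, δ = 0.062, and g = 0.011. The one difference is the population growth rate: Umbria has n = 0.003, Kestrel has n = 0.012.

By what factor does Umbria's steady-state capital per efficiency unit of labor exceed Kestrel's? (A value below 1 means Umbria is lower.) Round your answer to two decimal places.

Steady-state k* = [s/(n + g + δ)]^(1/(1−α)), so the ratio is [ (s_U/(n + g + δ)_U) / (s_K/(n + g + δ)_K) ]^1.8182.
s_U/(n + g + δ)_U = 0.41/0.076 = 5.3947; s_K/(n + g + δ)_K = 0.41/0.085 = 4.8235.
Ratio = (5.3947/4.8235)^1.8182 = 1.1184^1.8182 ≈ 1.2256

k*_U / k*_K ≈ 1.23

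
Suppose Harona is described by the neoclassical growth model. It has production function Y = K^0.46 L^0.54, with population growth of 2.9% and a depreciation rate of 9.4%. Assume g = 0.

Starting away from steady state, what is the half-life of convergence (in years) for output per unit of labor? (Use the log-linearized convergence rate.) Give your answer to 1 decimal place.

Near the steady state the convergence rate is λ = (1 − α)(n + δ).
λ = (1 − 0.46) × 0.123 = 0.54 × 0.123 = 0.06642
Half-life = ln 2 / λ = 0.6931 / 0.06642 ≈ 10.44 years

about 10.4 years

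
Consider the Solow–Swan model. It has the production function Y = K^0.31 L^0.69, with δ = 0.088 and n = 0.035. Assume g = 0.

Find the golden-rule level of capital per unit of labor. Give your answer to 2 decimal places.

k_gold ≈ 3.82

The golden rule sets f'(k) = n + δ, i.e. α·k^(α−1) = n + δ.
So k^(1−α) = α / (n + δ) = 0.31 / 0.123 = 2.5203.
k_gold = 2.5203^(1/0.69) ≈ 3.8178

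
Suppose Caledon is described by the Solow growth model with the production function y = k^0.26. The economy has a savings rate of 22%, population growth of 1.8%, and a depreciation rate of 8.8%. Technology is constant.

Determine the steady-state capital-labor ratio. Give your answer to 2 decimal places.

Steady state requires s·f(k) = (n + δ)·k, i.e. s·k^α = (n + δ)·k.
Dividing both sides by k: k^(1−α) = s / (n + δ).
k^0.74 = 0.22 / (0.018 + 0.088) = 0.22 / 0.106 = 2.0755
k* = 2.0755^(1/0.74) ≈ 2.6825

k* = 2.68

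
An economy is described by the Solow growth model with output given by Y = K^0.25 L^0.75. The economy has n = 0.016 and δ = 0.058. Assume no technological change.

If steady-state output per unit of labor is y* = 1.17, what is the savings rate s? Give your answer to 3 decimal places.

s ≈ 0.119

In steady state, investment equals break-even investment: s·k^α = (n + δ)·k.
Since y* = [s/(n + δ)]^(α/(1−α)), we have s/(n + δ) = (y*)^((1−α)/α) = 1.17^3 = 1.6016.
Therefore s = 1.6016 × (n + δ) = 1.6016 × 0.074 = 0.1185.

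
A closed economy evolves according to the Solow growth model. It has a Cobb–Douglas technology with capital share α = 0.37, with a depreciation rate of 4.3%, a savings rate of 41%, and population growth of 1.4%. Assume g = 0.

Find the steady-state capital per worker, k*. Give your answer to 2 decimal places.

k* = 22.92

At the steady state, Δk = 0, so s·k^α = (n + δ)·k.
Dividing both sides by k: k^(1−α) = s / (n + δ).
k^0.63 = 0.41 / (0.014 + 0.043) = 0.41 / 0.057 = 7.1930
k* = 7.1930^(1/0.63) ≈ 22.9179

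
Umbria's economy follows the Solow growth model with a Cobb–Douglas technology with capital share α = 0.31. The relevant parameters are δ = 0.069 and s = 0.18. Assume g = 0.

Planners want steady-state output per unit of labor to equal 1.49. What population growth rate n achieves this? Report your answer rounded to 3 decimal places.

In steady state, investment equals break-even investment: s·k^α = (n + δ)·k.
Since y* = [s/(n + δ)]^(α/(1−α)), we have s/(n + δ) = (y*)^((1−α)/α) = 1.49^2.2258 = 2.4293.
Therefore n + δ = s / 2.4293 = 0.18 / 2.4293 = 0.0741, so n = 0.0741 − 0.069 = 0.0051.

n ≈ 0.005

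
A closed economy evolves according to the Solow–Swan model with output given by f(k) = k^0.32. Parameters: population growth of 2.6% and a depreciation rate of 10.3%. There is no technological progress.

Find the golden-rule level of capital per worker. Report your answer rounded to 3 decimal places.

The golden rule sets f'(k) = n + δ, i.e. α·k^(α−1) = n + δ.
So k^(1−α) = α / (n + δ) = 0.32 / 0.129 = 2.4806.
k_gold = 2.4806^(1/0.68) ≈ 3.8039

k_gold ≈ 3.804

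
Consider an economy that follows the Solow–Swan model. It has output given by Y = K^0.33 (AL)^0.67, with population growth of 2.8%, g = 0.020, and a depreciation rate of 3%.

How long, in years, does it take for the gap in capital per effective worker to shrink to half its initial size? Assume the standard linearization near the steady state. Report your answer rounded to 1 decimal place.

Near the steady state the convergence rate is λ = (1 − α)(n + g + δ).
λ = (1 − 0.33) × 0.078 = 0.67 × 0.078 = 0.05226
Half-life = ln 2 / λ = 0.6931 / 0.05226 ≈ 13.26 years

about 13.3 years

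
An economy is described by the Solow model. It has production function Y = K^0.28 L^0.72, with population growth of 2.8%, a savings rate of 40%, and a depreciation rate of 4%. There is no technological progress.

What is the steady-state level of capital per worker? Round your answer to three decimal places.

In steady state, investment equals break-even investment: s·k^α = (n + δ)·k.
Rearranging, k^(1−α) = s / (n + δ).
k^0.72 = 0.40 / (0.028 + 0.040) = 0.40 / 0.068 = 5.8824
k* = 5.8824^(1/0.72) ≈ 11.7173

k* = 11.717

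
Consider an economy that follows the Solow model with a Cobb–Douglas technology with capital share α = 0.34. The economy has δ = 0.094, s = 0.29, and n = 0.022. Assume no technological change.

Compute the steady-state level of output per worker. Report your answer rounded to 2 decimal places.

Steady state requires s·f(k) = (n + δ)·k, i.e. s·k^α = (n + δ)·k.
Rearranging, k^(1−α) = s / (n + δ).
k^0.66 = 0.29 / (0.022 + 0.094) = 0.29 / 0.116 = 2.5000
k* = 2.5000^(1/0.66) ≈ 4.0081
y* = (k*)^α = 4.0081^0.34 ≈ 1.6032

y* = 1.60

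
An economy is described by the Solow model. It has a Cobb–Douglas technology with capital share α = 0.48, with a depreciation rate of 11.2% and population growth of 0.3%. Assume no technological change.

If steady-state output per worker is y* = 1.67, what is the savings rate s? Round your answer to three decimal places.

At the steady state, Δk = 0, so s·k^α = (n + δ)·k.
Since y* = [s/(n + δ)]^(α/(1−α)), we have s/(n + δ) = (y*)^((1−α)/α) = 1.67^1.0833 = 1.7429.
Therefore s = 1.7429 × (n + δ) = 1.7429 × 0.115 = 0.2004.

s ≈ 0.200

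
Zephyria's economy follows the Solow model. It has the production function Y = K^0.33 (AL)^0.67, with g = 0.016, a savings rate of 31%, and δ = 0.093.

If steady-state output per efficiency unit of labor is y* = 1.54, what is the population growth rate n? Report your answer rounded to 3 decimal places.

n ≈ 0.020

In steady state, investment equals break-even investment: s·k^α = (n + g + δ)·k.
Since y* = [s/(n + g + δ)]^(α/(1−α)), we have s/(n + g + δ) = (y*)^((1−α)/α) = 1.54^2.0303 = 2.4028.
Therefore n + g + δ = s / 2.4028 = 0.31 / 2.4028 = 0.1290, so n = 0.1290 − 0.109 = 0.0200.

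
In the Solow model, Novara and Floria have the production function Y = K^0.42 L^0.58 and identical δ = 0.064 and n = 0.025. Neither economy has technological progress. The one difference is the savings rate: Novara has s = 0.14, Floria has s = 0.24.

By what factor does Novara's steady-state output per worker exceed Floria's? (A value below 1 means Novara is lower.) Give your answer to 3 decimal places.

Steady-state y* = [s/(n + δ)]^(α/(1−α)), so the ratio is [ (s_N/(n + δ)_N) / (s_F/(n + δ)_F) ]^0.7241.
s_N/(n + δ)_N = 0.14/0.089 = 1.5730; s_F/(n + δ)_F = 0.24/0.089 = 2.6966.
Ratio = (1.5730/2.6966)^0.7241 = 0.5833^0.7241 ≈ 0.6768

ratio ≈ 0.677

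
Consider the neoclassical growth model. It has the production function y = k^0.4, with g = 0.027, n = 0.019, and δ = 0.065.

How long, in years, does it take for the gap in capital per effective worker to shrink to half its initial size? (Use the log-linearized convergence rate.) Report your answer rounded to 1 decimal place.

Near the steady state the convergence rate is λ = (1 − α)(n + g + δ).
λ = (1 − 0.4) × 0.111 = 0.6 × 0.111 = 0.0666
Half-life = ln 2 / λ = 0.6931 / 0.0666 ≈ 10.41 years

half-life ≈ 10.4 years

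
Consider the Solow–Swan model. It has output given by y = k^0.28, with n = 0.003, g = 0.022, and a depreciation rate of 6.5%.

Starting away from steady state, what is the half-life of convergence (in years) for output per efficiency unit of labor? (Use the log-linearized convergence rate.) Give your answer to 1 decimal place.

about 10.7 years

Near the steady state the convergence rate is λ = (1 − α)(n + g + δ).
λ = (1 − 0.28) × 0.090 = 0.72 × 0.090 = 0.0648
Half-life = ln 2 / λ = 0.6931 / 0.0648 ≈ 10.70 years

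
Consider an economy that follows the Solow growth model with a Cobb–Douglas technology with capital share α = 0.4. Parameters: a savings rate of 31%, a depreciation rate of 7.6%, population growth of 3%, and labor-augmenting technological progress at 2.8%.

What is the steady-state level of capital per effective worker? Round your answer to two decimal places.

At the steady state, Δk = 0, so s·k^α = (n + g + δ)·k.
Rearranging, k^(1−α) = s / (n + g + δ).
k^0.6 = 0.31 / (0.030 + 0.028 + 0.076) = 0.31 / 0.134 = 2.3134
k* = 2.3134^(1/0.6) ≈ 4.0465

k* ≈ 4.05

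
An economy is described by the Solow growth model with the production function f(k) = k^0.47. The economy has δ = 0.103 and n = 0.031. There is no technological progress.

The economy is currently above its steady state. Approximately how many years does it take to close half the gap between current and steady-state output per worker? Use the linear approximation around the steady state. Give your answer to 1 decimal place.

half-life ≈ 9.8 years

Near the steady state the convergence rate is λ = (1 − α)(n + δ).
λ = (1 − 0.47) × 0.134 = 0.53 × 0.134 = 0.07102
Half-life = ln 2 / λ = 0.6931 / 0.07102 ≈ 9.76 years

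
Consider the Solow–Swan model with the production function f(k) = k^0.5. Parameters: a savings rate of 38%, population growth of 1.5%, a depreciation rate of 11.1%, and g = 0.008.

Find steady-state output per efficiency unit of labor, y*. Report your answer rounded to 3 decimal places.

y* = 2.836

In steady state, investment equals break-even investment: s·k^α = (n + g + δ)·k.
Dividing both sides by k: k^(1−α) = s / (n + g + δ).
k^0.5 = 0.38 / (0.015 + 0.008 + 0.111) = 0.38 / 0.134 = 2.8358
k* = 2.8358^(1/0.5) ≈ 8.0418
y* = (k*)^α = 8.0418^0.5 ≈ 2.8358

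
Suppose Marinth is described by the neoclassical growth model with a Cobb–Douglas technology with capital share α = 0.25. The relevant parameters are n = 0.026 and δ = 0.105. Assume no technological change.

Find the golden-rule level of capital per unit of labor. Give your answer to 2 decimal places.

k_gold ≈ 2.37

The golden rule sets f'(k) = n + δ, i.e. α·k^(α−1) = n + δ.
So k^(1−α) = α / (n + δ) = 0.25 / 0.131 = 1.9084.
k_gold = 1.9084^(1/0.75) ≈ 2.3672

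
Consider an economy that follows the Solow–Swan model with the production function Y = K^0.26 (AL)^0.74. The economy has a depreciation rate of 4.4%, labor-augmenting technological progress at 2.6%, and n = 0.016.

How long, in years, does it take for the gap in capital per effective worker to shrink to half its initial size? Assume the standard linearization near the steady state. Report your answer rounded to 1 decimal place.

Near the steady state the convergence rate is λ = (1 − α)(n + g + δ).
λ = (1 − 0.26) × 0.086 = 0.74 × 0.086 = 0.06364
Half-life = ln 2 / λ = 0.6931 / 0.06364 ≈ 10.89 years

about 10.9 years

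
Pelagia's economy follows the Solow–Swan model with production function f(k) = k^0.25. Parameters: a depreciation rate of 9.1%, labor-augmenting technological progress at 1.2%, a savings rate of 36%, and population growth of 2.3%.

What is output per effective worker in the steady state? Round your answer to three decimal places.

y* ≈ 1.419

Steady state requires s·f(k) = (n + g + δ)·k, i.e. s·k^α = (n + g + δ)·k.
Dividing both sides by k: k^(1−α) = s / (n + g + δ).
k^0.75 = 0.36 / (0.023 + 0.012 + 0.091) = 0.36 / 0.126 = 2.8571
k* = 2.8571^(1/0.75) ≈ 4.0542
y* = (k*)^α = 4.0542^0.25 ≈ 1.4190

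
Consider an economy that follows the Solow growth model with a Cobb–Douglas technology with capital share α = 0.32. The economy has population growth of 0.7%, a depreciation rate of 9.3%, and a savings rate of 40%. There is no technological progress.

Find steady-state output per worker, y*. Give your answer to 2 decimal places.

At the steady state, Δk = 0, so s·k^α = (n + δ)·k.
Dividing both sides by k: k^(1−α) = s / (n + δ).
k^0.68 = 0.40 / (0.007 + 0.093) = 0.40 / 0.100 = 4.0000
k* = 4.0000^(1/0.68) ≈ 7.6804
y* = (k*)^α = 7.6804^0.32 ≈ 1.9201

y* = 1.92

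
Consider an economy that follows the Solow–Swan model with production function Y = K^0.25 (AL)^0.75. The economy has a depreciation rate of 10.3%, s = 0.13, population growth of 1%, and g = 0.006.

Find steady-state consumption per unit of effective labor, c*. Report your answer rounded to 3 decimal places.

In steady state, investment equals break-even investment: s·k^α = (n + g + δ)·k.
Dividing both sides by k: k^(1−α) = s / (n + g + δ).
k^0.75 = 0.13 / (0.010 + 0.006 + 0.103) = 0.13 / 0.119 = 1.0924
k* = 1.0924^(1/0.75) ≈ 1.1251
y* = (k*)^α = 1.1251^0.25 ≈ 1.0299
c* = (1 − s)·y* = (1 − 0.13) × 1.0299 ≈ 0.8960

c* ≈ 0.896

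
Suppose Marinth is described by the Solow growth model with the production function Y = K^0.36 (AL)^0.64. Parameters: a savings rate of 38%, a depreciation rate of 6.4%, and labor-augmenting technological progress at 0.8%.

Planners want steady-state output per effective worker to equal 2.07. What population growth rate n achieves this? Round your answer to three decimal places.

In steady state, investment equals break-even investment: s·k^α = (n + g + δ)·k.
Since y* = [s/(n + g + δ)]^(α/(1−α)), we have s/(n + g + δ) = (y*)^((1−α)/α) = 2.07^1.7778 = 3.6453.
Therefore n + g + δ = s / 3.6453 = 0.38 / 3.6453 = 0.1042, so n = 0.1042 − 0.072 = 0.0322.

n ≈ 0.032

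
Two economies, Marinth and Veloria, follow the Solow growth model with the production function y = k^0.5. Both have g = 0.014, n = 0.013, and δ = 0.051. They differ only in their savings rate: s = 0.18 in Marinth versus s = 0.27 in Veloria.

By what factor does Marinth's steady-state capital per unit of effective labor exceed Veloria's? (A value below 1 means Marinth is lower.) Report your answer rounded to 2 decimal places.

Steady-state k* = [s/(n + g + δ)]^(1/(1−α)), so the ratio is [ (s_M/(n + g + δ)_M) / (s_V/(n + g + δ)_V) ]^2.
s_M/(n + g + δ)_M = 0.18/0.078 = 2.3077; s_V/(n + g + δ)_V = 0.27/0.078 = 3.4615.
Ratio = (2.3077/3.4615)^2 = 0.6667^2 ≈ 0.4445

k*_M / k*_V ≈ 0.44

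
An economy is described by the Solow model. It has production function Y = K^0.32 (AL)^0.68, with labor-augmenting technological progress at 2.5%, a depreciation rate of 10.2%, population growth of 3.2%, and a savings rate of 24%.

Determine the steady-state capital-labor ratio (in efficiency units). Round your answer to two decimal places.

k* = 1.83

At the steady state, Δk = 0, so s·k^α = (n + g + δ)·k.
Dividing both sides by k: k^(1−α) = s / (n + g + δ).
k^0.68 = 0.24 / (0.032 + 0.025 + 0.102) = 0.24 / 0.159 = 1.5094
k* = 1.5094^(1/0.68) ≈ 1.8321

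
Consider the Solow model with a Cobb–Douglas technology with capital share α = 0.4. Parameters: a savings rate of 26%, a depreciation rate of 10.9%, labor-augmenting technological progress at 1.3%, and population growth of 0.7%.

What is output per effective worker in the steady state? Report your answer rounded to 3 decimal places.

Steady state requires s·f(k) = (n + g + δ)·k, i.e. s·k^α = (n + g + δ)·k.
Rearranging, k^(1−α) = s / (n + g + δ).
k^0.6 = 0.26 / (0.007 + 0.013 + 0.109) = 0.26 / 0.129 = 2.0155
k* = 2.0155^(1/0.6) ≈ 3.2159
y* = (k*)^α = 3.2159^0.4 ≈ 1.5956

y* ≈ 1.596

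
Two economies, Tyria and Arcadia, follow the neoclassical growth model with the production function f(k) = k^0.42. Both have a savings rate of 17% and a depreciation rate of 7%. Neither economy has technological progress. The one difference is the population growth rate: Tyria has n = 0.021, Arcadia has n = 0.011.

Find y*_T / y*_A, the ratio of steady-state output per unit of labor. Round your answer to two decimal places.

Steady-state y* = [s/(n + δ)]^(α/(1−α)), so the ratio is [ (s_T/(n + δ)_T) / (s_A/(n + δ)_A) ]^0.7241.
s_T/(n + δ)_T = 0.17/0.091 = 1.8681; s_A/(n + δ)_A = 0.17/0.081 = 2.0988.
Ratio = (1.8681/2.0988)^0.7241 = 0.8901^0.7241 ≈ 0.9192

ratio ≈ 0.92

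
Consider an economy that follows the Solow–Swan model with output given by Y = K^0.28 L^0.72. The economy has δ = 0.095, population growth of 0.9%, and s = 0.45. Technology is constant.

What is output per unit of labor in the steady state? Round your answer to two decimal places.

y* = 1.77

At the steady state, Δk = 0, so s·k^α = (n + δ)·k.
Dividing both sides by k: k^(1−α) = s / (n + δ).
k^0.72 = 0.45 / (0.009 + 0.095) = 0.45 / 0.104 = 4.3269
k* = 4.3269^(1/0.72) ≈ 7.6485
y* = (k*)^α = 7.6485^0.28 ≈ 1.7677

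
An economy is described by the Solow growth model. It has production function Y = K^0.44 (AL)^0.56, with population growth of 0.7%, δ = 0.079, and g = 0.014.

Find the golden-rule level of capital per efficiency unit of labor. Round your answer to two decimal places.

k_gold ≈ 14.09

The golden rule sets f'(k) = n + g + δ, i.e. α·k^(α−1) = n + g + δ.
So k^(1−α) = α / (n + g + δ) = 0.44 / 0.100 = 4.4000.
k_gold = 4.4000^(1/0.56) ≈ 14.0936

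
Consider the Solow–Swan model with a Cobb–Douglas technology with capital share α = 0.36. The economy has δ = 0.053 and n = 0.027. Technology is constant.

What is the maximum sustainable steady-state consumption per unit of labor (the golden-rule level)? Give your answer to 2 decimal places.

c_gold ≈ 1.49

At the golden rule, f'(k) = n + δ, so α·k^(α−1) = n + δ and k_gold = (α/(n + δ))^(1/(1−α)).
k_gold = (0.36/0.080)^(1/0.64) = 4.5000^1.5625 ≈ 10.4868
c_gold = f(k_gold) − (n + δ)·k_gold = 2.3304 − 0.080×10.4868 ≈ 1.4915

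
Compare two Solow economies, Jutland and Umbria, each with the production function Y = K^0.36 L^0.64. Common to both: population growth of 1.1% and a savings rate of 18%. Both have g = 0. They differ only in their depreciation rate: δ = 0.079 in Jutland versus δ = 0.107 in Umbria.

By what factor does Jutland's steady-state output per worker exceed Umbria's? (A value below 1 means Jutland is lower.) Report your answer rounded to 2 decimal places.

Steady-state y* = [s/(n + δ)]^(α/(1−α)), so the ratio is [ (s_J/(n + δ)_J) / (s_U/(n + δ)_U) ]^0.5625.
s_J/(n + δ)_J = 0.18/0.090 = 2.0000; s_U/(n + δ)_U = 0.18/0.118 = 1.5254.
Ratio = (2.0000/1.5254)^0.5625 = 1.3111^0.5625 ≈ 1.1646

y*_J / y*_U ≈ 1.16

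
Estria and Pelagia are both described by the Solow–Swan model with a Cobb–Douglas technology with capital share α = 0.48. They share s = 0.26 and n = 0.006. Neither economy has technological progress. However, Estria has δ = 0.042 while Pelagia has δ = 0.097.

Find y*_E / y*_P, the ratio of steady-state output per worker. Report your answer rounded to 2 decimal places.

ratio ≈ 2.02

Steady-state y* = [s/(n + δ)]^(α/(1−α)), so the ratio is [ (s_E/(n + δ)_E) / (s_P/(n + δ)_P) ]^0.9231.
s_E/(n + δ)_E = 0.26/0.048 = 5.4167; s_P/(n + δ)_P = 0.26/0.103 = 2.5243.
Ratio = (5.4167/2.5243)^0.9231 = 2.1458^0.9231 ≈ 2.0234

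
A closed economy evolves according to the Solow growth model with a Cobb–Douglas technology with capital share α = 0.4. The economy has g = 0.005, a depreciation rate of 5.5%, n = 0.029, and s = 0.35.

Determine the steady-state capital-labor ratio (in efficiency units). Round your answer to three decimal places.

k* = 9.798

In steady state, investment equals break-even investment: s·k^α = (n + g + δ)·k.
Dividing both sides by k: k^(1−α) = s / (n + g + δ).
k^0.6 = 0.35 / (0.029 + 0.005 + 0.055) = 0.35 / 0.089 = 3.9326
k* = 3.9326^(1/0.6) ≈ 9.7979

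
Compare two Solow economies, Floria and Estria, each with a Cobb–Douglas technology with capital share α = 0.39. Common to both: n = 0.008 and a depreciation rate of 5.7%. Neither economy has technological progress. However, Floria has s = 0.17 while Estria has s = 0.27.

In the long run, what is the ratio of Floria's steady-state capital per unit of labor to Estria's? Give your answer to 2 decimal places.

Steady-state k* = [s/(n + δ)]^(1/(1−α)), so the ratio is [ (s_F/(n + δ)_F) / (s_E/(n + δ)_E) ]^1.6393.
s_F/(n + δ)_F = 0.17/0.065 = 2.6154; s_E/(n + δ)_E = 0.27/0.065 = 4.1538.
Ratio = (2.6154/4.1538)^1.6393 = 0.6296^1.6393 ≈ 0.4684

k*_F / k*_E ≈ 0.47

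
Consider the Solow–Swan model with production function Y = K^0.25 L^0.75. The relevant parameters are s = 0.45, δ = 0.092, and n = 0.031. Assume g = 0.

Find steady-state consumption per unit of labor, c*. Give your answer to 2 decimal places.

At the steady state, Δk = 0, so s·k^α = (n + δ)·k.
Rearranging, k^(1−α) = s / (n + δ).
k^0.75 = 0.45 / (0.031 + 0.092) = 0.45 / 0.123 = 3.6585
k* = 3.6585^(1/0.75) ≈ 5.6373
y* = (k*)^α = 5.6373^0.25 ≈ 1.5409
c* = (1 − s)·y* = (1 − 0.45) × 1.5409 ≈ 0.8475

c* = 0.85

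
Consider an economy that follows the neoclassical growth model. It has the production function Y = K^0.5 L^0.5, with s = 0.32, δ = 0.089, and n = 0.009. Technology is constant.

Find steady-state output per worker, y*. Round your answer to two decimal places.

At the steady state, Δk = 0, so s·k^α = (n + δ)·k.
Dividing both sides by k: k^(1−α) = s / (n + δ).
k^0.5 = 0.32 / (0.009 + 0.089) = 0.32 / 0.098 = 3.2653
k* = 3.2653^(1/0.5) ≈ 10.6622
y* = (k*)^α = 10.6622^0.5 ≈ 3.2653

y* = 3.27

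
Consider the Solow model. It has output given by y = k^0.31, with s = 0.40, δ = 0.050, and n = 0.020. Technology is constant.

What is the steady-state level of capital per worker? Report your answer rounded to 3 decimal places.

In steady state, investment equals break-even investment: s·k^α = (n + δ)·k.
Dividing both sides by k: k^(1−α) = s / (n + δ).
k^0.69 = 0.40 / (0.020 + 0.050) = 0.40 / 0.070 = 5.7143
k* = 5.7143^(1/0.69) ≈ 12.5040

k* = 12.504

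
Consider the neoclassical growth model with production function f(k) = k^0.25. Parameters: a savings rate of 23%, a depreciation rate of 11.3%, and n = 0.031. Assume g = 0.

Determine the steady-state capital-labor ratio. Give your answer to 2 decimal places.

At the steady state, Δk = 0, so s·k^α = (n + δ)·k.
Rearranging, k^(1−α) = s / (n + δ).
k^0.75 = 0.23 / (0.031 + 0.113) = 0.23 / 0.144 = 1.5972
k* = 1.5972^(1/0.75) ≈ 1.8670

k* ≈ 1.87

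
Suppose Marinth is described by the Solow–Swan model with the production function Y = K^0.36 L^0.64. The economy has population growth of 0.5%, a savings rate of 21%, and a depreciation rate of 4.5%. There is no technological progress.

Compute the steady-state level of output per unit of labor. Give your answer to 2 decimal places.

y* = 2.24

Steady state requires s·f(k) = (n + δ)·k, i.e. s·k^α = (n + δ)·k.
Rearranging, k^(1−α) = s / (n + δ).
k^0.64 = 0.21 / (0.005 + 0.045) = 0.21 / 0.050 = 4.2000
k* = 4.2000^(1/0.64) ≈ 9.4151
y* = (k*)^α = 9.4151^0.36 ≈ 2.2417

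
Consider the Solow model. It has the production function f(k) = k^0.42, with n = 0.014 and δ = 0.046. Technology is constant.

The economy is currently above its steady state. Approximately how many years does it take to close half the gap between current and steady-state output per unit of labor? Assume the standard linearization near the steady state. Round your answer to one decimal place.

half-life ≈ 19.9 years

Near the steady state the convergence rate is λ = (1 − α)(n + δ).
λ = (1 − 0.42) × 0.060 = 0.58 × 0.060 = 0.0348
Half-life = ln 2 / λ = 0.6931 / 0.0348 ≈ 19.92 years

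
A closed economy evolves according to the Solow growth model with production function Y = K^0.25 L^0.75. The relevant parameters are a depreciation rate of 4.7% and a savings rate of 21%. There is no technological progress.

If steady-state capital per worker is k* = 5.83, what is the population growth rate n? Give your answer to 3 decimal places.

At the steady state, Δk = 0, so s·k^α = (n + δ)·k.
So s / (n + δ) = (k*)^(1−α) = 5.83^0.75 = 3.7519.
Therefore n + δ = s / 3.7519 = 0.21 / 3.7519 = 0.0560, so n = 0.0560 − 0.047 = 0.0090.

n ≈ 0.009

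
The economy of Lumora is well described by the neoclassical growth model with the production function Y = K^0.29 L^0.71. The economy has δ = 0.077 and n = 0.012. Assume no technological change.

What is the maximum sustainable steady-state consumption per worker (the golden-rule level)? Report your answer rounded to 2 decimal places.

c_gold ≈ 1.15

At the golden rule, f'(k) = n + δ, so α·k^(α−1) = n + δ and k_gold = (α/(n + δ))^(1/(1−α)).
k_gold = (0.29/0.089)^(1/0.71) = 3.2584^1.4085 ≈ 5.2792
c_gold = f(k_gold) − (n + δ)·k_gold = 1.6201 − 0.089×5.2792 ≈ 1.1503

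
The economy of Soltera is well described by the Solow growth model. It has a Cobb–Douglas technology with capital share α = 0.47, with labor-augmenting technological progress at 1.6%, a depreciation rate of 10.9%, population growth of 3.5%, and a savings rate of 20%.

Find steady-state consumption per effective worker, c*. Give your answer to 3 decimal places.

c* ≈ 0.975

In steady state, investment equals break-even investment: s·k^α = (n + g + δ)·k.
Dividing both sides by k: k^(1−α) = s / (n + g + δ).
k^0.53 = 0.20 / (0.035 + 0.016 + 0.109) = 0.20 / 0.160 = 1.2500
k* = 1.2500^(1/0.53) ≈ 1.5235
y* = (k*)^α = 1.5235^0.47 ≈ 1.2188
c* = (1 − s)·y* = (1 − 0.20) × 1.2188 ≈ 0.9750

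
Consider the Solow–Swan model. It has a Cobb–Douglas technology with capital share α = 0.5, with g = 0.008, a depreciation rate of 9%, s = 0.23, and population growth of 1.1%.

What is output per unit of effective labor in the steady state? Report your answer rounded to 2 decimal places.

y* ≈ 2.11

Steady state requires s·f(k) = (n + g + δ)·k, i.e. s·k^α = (n + g + δ)·k.
Dividing both sides by k: k^(1−α) = s / (n + g + δ).
k^0.5 = 0.23 / (0.011 + 0.008 + 0.090) = 0.23 / 0.109 = 2.1101
k* = 2.1101^(1/0.5) ≈ 4.4525
y* = (k*)^α = 4.4525^0.5 ≈ 2.1101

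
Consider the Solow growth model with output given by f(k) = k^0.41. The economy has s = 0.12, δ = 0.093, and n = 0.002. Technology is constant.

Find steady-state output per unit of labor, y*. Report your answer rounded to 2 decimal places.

Steady state requires s·f(k) = (n + δ)·k, i.e. s·k^α = (n + δ)·k.
Dividing both sides by k: k^(1−α) = s / (n + δ).
k^0.59 = 0.12 / (0.002 + 0.093) = 0.12 / 0.095 = 1.2632
k* = 1.2632^(1/0.59) ≈ 1.4859
y* = (k*)^α = 1.4859^0.41 ≈ 1.1763

y* = 1.18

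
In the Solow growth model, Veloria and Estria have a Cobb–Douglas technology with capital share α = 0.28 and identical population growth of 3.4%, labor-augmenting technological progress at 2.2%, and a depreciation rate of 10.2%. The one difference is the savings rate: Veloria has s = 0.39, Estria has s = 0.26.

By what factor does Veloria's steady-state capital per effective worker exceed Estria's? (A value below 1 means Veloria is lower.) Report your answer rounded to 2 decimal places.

Steady-state k* = [s/(n + g + δ)]^(1/(1−α)), so the ratio is [ (s_V/(n + g + δ)_V) / (s_E/(n + g + δ)_E) ]^1.3889.
s_V/(n + g + δ)_V = 0.39/0.158 = 2.4684; s_E/(n + g + δ)_E = 0.26/0.158 = 1.6456.
Ratio = (2.4684/1.6456)^1.3889 = 1.5000^1.3889 ≈ 1.7562

ratio ≈ 1.76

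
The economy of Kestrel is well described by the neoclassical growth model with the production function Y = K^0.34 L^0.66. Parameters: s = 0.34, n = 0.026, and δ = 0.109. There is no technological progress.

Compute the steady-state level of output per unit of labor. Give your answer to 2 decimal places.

y* ≈ 1.61

Steady state requires s·f(k) = (n + δ)·k, i.e. s·k^α = (n + δ)·k.
Dividing both sides by k: k^(1−α) = s / (n + δ).
k^0.66 = 0.34 / (0.026 + 0.109) = 0.34 / 0.135 = 2.5185
k* = 2.5185^(1/0.66) ≈ 4.0531
y* = (k*)^α = 4.0531^0.34 ≈ 1.6093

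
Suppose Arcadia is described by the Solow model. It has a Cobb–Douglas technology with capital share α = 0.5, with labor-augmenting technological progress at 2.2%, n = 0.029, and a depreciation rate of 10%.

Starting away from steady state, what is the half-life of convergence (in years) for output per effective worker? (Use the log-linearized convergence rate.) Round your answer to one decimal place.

about 9.2 years

Near the steady state the convergence rate is λ = (1 − α)(n + g + δ).
λ = (1 − 0.5) × 0.151 = 0.5 × 0.151 = 0.0755
Half-life = ln 2 / λ = 0.6931 / 0.0755 ≈ 9.18 years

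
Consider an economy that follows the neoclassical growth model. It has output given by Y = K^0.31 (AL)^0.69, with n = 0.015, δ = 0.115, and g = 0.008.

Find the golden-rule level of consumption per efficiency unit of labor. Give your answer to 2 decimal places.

c_gold ≈ 0.99

At the golden rule, f'(k) = n + g + δ, so α·k^(α−1) = n + g + δ and k_gold = (α/(n + g + δ))^(1/(1−α)).
k_gold = (0.31/0.138)^(1/0.69) = 2.2464^1.4493 ≈ 3.2315
c_gold = f(k_gold) − (n + g + δ)·k_gold = 1.4385 − 0.138×3.2315 ≈ 0.9926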